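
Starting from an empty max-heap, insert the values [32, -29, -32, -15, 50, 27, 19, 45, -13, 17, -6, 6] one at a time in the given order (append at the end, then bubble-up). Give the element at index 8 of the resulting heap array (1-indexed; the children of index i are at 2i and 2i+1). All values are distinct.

-29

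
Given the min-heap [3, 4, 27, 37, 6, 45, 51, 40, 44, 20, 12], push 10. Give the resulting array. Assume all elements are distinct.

append 10 at index 11 → [3, 4, 27, 37, 6, 45, 51, 40, 44, 20, 12, 10]
10 < parent 45 at index 5, swap → [3, 4, 27, 37, 6, 10, 51, 40, 44, 20, 12, 45]
10 < parent 27 at index 2, swap → [3, 4, 10, 37, 6, 27, 51, 40, 44, 20, 12, 45]

[3, 4, 10, 37, 6, 27, 51, 40, 44, 20, 12, 45]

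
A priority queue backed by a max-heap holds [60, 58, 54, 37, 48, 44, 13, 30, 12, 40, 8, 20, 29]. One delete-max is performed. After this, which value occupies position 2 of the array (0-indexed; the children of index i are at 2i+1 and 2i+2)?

54

remove root 60; move last element 29 to root → [29, 58, 54, 37, 48, 44, 13, 30, 12, 40, 8, 20]
29 vs larger child 58 at index 1, swap → [58, 29, 54, 37, 48, 44, 13, 30, 12, 40, 8, 20]
29 vs larger child 48 at index 4, swap → [58, 48, 54, 37, 29, 44, 13, 30, 12, 40, 8, 20]
29 vs larger child 40 at index 9, swap → [58, 48, 54, 37, 40, 44, 13, 30, 12, 29, 8, 20]
resulting array: [58, 48, 54, 37, 40, 44, 13, 30, 12, 29, 8, 20]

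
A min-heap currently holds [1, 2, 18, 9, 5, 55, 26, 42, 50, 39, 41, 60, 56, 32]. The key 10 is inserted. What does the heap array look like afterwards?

append 10 at index 14 → [1, 2, 18, 9, 5, 55, 26, 42, 50, 39, 41, 60, 56, 32, 10]
10 < parent 26 at index 6, swap → [1, 2, 18, 9, 5, 55, 10, 42, 50, 39, 41, 60, 56, 32, 26]
10 < parent 18 at index 2, swap → [1, 2, 10, 9, 5, 55, 18, 42, 50, 39, 41, 60, 56, 32, 26]

[1, 2, 10, 9, 5, 55, 18, 42, 50, 39, 41, 60, 56, 32, 26]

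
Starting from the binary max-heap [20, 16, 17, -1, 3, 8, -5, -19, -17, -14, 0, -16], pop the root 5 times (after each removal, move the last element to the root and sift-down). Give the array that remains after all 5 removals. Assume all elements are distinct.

extract-max #1 returns 20:
  remove root 20; move last element -16 to root → [-16, 16, 17, -1, 3, 8, -5, -19, -17, -14, 0]
  -16 vs larger child 17 at index 2, swap → [17, 16, -16, -1, 3, 8, -5, -19, -17, -14, 0]
  -16 vs larger child 8 at index 5, swap → [17, 16, 8, -1, 3, -16, -5, -19, -17, -14, 0]
extract-max #2 returns 17:
  remove root 17; move last element 0 to root → [0, 16, 8, -1, 3, -16, -5, -19, -17, -14]
  0 vs larger child 16 at index 1, swap → [16, 0, 8, -1, 3, -16, -5, -19, -17, -14]
  0 vs larger child 3 at index 4, swap → [16, 3, 8, -1, 0, -16, -5, -19, -17, -14]
extract-max #3 returns 16:
  remove root 16; move last element -14 to root → [-14, 3, 8, -1, 0, -16, -5, -19, -17]
  -14 vs larger child 8 at index 2, swap → [8, 3, -14, -1, 0, -16, -5, -19, -17]
  -14 vs larger child -5 at index 6, swap → [8, 3, -5, -1, 0, -16, -14, -19, -17]
extract-max #4 returns 8:
  remove root 8; move last element -17 to root → [-17, 3, -5, -1, 0, -16, -14, -19]
  -17 vs larger child 3 at index 1, swap → [3, -17, -5, -1, 0, -16, -14, -19]
  -17 vs larger child 0 at index 4, swap → [3, 0, -5, -1, -17, -16, -14, -19]
extract-max #5 returns 3:
  remove root 3; move last element -19 to root → [-19, 0, -5, -1, -17, -16, -14]
  -19 vs larger child 0 at index 1, swap → [0, -19, -5, -1, -17, -16, -14]
  -19 vs larger child -1 at index 3, swap → [0, -1, -5, -19, -17, -16, -14]

[0, -1, -5, -19, -17, -16, -14]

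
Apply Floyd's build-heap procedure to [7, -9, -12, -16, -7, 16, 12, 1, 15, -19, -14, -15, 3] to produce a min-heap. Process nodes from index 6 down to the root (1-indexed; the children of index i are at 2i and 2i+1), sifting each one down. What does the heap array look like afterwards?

sift down from index 6:
  16 vs smaller child -15 at index 12, swap → [7, -9, -12, -16, -7, -15, 12, 1, 15, -19, -14, 16, 3]
sift down from index 5:
  -7 vs smaller child -19 at index 10, swap → [7, -9, -12, -16, -19, -15, 12, 1, 15, -7, -14, 16, 3]
sift down from index 4: already satisfies heap property
sift down from index 3:
  -12 vs smaller child -15 at index 6, swap → [7, -9, -15, -16, -19, -12, 12, 1, 15, -7, -14, 16, 3]
sift down from index 2:
  -9 vs smaller child -19 at index 5, swap → [7, -19, -15, -16, -9, -12, 12, 1, 15, -7, -14, 16, 3]
  -9 vs smaller child -14 at index 11, swap → [7, -19, -15, -16, -14, -12, 12, 1, 15, -7, -9, 16, 3]
sift down from index 1:
  7 vs smaller child -19 at index 2, swap → [-19, 7, -15, -16, -14, -12, 12, 1, 15, -7, -9, 16, 3]
  7 vs smaller child -16 at index 4, swap → [-19, -16, -15, 7, -14, -12, 12, 1, 15, -7, -9, 16, 3]
  7 vs smaller child 1 at index 8, swap → [-19, -16, -15, 1, -14, -12, 12, 7, 15, -7, -9, 16, 3]

[-19, -16, -15, 1, -14, -12, 12, 7, 15, -7, -9, 16, 3]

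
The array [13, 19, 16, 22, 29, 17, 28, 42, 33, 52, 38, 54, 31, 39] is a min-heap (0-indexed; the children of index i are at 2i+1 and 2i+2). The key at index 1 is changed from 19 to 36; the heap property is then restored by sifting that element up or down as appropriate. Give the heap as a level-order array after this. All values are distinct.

[13, 22, 16, 33, 29, 17, 28, 42, 36, 52, 38, 54, 31, 39]

set index 1 from 19 to 36 → [13, 36, 16, 22, 29, 17, 28, 42, 33, 52, 38, 54, 31, 39]
36 vs smaller child 22 at index 3, swap → [13, 22, 16, 36, 29, 17, 28, 42, 33, 52, 38, 54, 31, 39]
36 vs smaller child 33 at index 8, swap → [13, 22, 16, 33, 29, 17, 28, 42, 36, 52, 38, 54, 31, 39]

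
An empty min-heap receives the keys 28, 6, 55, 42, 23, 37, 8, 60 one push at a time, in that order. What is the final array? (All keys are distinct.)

Insert 28:
  append 28 at index 0 → [28] (no swap needed)
Insert 6:
  append 6 at index 1 → [28, 6]
  6 < parent 28 at index 0, swap → [6, 28]
Insert 55:
  append 55 at index 2 → [6, 28, 55] (no swap needed)
Insert 42:
  append 42 at index 3 → [6, 28, 55, 42] (no swap needed)
Insert 23:
  append 23 at index 4 → [6, 28, 55, 42, 23]
  23 < parent 28 at index 1, swap → [6, 23, 55, 42, 28]
Insert 37:
  append 37 at index 5 → [6, 23, 55, 42, 28, 37]
  37 < parent 55 at index 2, swap → [6, 23, 37, 42, 28, 55]
Insert 8:
  append 8 at index 6 → [6, 23, 37, 42, 28, 55, 8]
  8 < parent 37 at index 2, swap → [6, 23, 8, 42, 28, 55, 37]
Insert 60:
  append 60 at index 7 → [6, 23, 8, 42, 28, 55, 37, 60] (no swap needed)

[6, 23, 8, 42, 28, 55, 37, 60]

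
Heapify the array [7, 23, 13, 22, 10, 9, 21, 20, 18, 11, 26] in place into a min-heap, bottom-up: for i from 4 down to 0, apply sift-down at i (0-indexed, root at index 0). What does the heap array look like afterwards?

sift down from index 4: already satisfies heap property
sift down from index 3:
  22 vs smaller child 18 at index 8, swap → [7, 23, 13, 18, 10, 9, 21, 20, 22, 11, 26]
sift down from index 2:
  13 vs smaller child 9 at index 5, swap → [7, 23, 9, 18, 10, 13, 21, 20, 22, 11, 26]
sift down from index 1:
  23 vs smaller child 10 at index 4, swap → [7, 10, 9, 18, 23, 13, 21, 20, 22, 11, 26]
  23 vs smaller child 11 at index 9, swap → [7, 10, 9, 18, 11, 13, 21, 20, 22, 23, 26]
sift down from index 0: already satisfies heap property

[7, 10, 9, 18, 11, 13, 21, 20, 22, 23, 26]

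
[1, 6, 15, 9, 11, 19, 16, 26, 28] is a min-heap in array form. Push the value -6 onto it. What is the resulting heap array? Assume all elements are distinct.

append -6 at index 9 → [1, 6, 15, 9, 11, 19, 16, 26, 28, -6]
-6 < parent 11 at index 4, swap → [1, 6, 15, 9, -6, 19, 16, 26, 28, 11]
-6 < parent 6 at index 1, swap → [1, -6, 15, 9, 6, 19, 16, 26, 28, 11]
-6 < parent 1 at index 0, swap → [-6, 1, 15, 9, 6, 19, 16, 26, 28, 11]

[-6, 1, 15, 9, 6, 19, 16, 26, 28, 11]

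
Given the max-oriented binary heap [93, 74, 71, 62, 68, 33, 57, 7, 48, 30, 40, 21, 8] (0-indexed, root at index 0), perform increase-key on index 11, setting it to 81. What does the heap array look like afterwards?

set index 11 from 21 to 81 → [93, 74, 71, 62, 68, 33, 57, 7, 48, 30, 40, 81, 8]
81 > parent 33 at index 5, swap → [93, 74, 71, 62, 68, 81, 57, 7, 48, 30, 40, 33, 8]
81 > parent 71 at index 2, swap → [93, 74, 81, 62, 68, 71, 57, 7, 48, 30, 40, 33, 8]

[93, 74, 81, 62, 68, 71, 57, 7, 48, 30, 40, 33, 8]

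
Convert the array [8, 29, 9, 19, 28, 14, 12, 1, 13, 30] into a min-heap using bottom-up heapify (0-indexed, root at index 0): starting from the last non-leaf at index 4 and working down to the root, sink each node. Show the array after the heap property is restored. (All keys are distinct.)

[1, 8, 9, 13, 28, 14, 12, 19, 29, 30]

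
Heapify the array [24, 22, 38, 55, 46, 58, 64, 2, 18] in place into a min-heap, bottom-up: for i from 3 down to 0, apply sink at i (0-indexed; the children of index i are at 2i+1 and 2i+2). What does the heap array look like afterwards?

[2, 18, 38, 22, 46, 58, 64, 55, 24]

sift down from index 3:
  55 vs smaller child 2 at index 7, swap → [24, 22, 38, 2, 46, 58, 64, 55, 18]
sift down from index 2: already satisfies heap property
sift down from index 1:
  22 vs smaller child 2 at index 3, swap → [24, 2, 38, 22, 46, 58, 64, 55, 18]
  22 vs smaller child 18 at index 8, swap → [24, 2, 38, 18, 46, 58, 64, 55, 22]
sift down from index 0:
  24 vs smaller child 2 at index 1, swap → [2, 24, 38, 18, 46, 58, 64, 55, 22]
  24 vs smaller child 18 at index 3, swap → [2, 18, 38, 24, 46, 58, 64, 55, 22]
  24 vs smaller child 22 at index 8, swap → [2, 18, 38, 22, 46, 58, 64, 55, 24]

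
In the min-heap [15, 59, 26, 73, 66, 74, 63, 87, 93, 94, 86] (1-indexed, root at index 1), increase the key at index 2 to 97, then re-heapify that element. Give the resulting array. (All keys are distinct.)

set index 2 from 59 to 97 → [15, 97, 26, 73, 66, 74, 63, 87, 93, 94, 86]
97 vs smaller child 66 at index 5, swap → [15, 66, 26, 73, 97, 74, 63, 87, 93, 94, 86]
97 vs smaller child 86 at index 11, swap → [15, 66, 26, 73, 86, 74, 63, 87, 93, 94, 97]

[15, 66, 26, 73, 86, 74, 63, 87, 93, 94, 97]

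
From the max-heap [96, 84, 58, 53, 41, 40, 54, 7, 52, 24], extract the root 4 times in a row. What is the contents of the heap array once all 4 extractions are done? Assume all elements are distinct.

extract-max #1 returns 96:
  remove root 96; move last element 24 to root → [24, 84, 58, 53, 41, 40, 54, 7, 52]
  24 vs larger child 84 at index 1, swap → [84, 24, 58, 53, 41, 40, 54, 7, 52]
  24 vs larger child 53 at index 3, swap → [84, 53, 58, 24, 41, 40, 54, 7, 52]
  24 vs larger child 52 at index 8, swap → [84, 53, 58, 52, 41, 40, 54, 7, 24]
extract-max #2 returns 84:
  remove root 84; move last element 24 to root → [24, 53, 58, 52, 41, 40, 54, 7]
  24 vs larger child 58 at index 2, swap → [58, 53, 24, 52, 41, 40, 54, 7]
  24 vs larger child 54 at index 6, swap → [58, 53, 54, 52, 41, 40, 24, 7]
extract-max #3 returns 58:
  remove root 58; move last element 7 to root → [7, 53, 54, 52, 41, 40, 24]
  7 vs larger child 54 at index 2, swap → [54, 53, 7, 52, 41, 40, 24]
  7 vs larger child 40 at index 5, swap → [54, 53, 40, 52, 41, 7, 24]
extract-max #4 returns 54:
  remove root 54; move last element 24 to root → [24, 53, 40, 52, 41, 7]
  24 vs larger child 53 at index 1, swap → [53, 24, 40, 52, 41, 7]
  24 vs larger child 52 at index 3, swap → [53, 52, 40, 24, 41, 7]

[53, 52, 40, 24, 41, 7]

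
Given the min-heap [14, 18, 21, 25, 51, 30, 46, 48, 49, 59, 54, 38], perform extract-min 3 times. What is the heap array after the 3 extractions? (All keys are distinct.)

extract-min #1 returns 14:
  remove root 14; move last element 38 to root → [38, 18, 21, 25, 51, 30, 46, 48, 49, 59, 54]
  38 vs smaller child 18 at index 1, swap → [18, 38, 21, 25, 51, 30, 46, 48, 49, 59, 54]
  38 vs smaller child 25 at index 3, swap → [18, 25, 21, 38, 51, 30, 46, 48, 49, 59, 54]
extract-min #2 returns 18:
  remove root 18; move last element 54 to root → [54, 25, 21, 38, 51, 30, 46, 48, 49, 59]
  54 vs smaller child 21 at index 2, swap → [21, 25, 54, 38, 51, 30, 46, 48, 49, 59]
  54 vs smaller child 30 at index 5, swap → [21, 25, 30, 38, 51, 54, 46, 48, 49, 59]
extract-min #3 returns 21:
  remove root 21; move last element 59 to root → [59, 25, 30, 38, 51, 54, 46, 48, 49]
  59 vs smaller child 25 at index 1, swap → [25, 59, 30, 38, 51, 54, 46, 48, 49]
  59 vs smaller child 38 at index 3, swap → [25, 38, 30, 59, 51, 54, 46, 48, 49]
  59 vs smaller child 48 at index 7, swap → [25, 38, 30, 48, 51, 54, 46, 59, 49]

[25, 38, 30, 48, 51, 54, 46, 59, 49]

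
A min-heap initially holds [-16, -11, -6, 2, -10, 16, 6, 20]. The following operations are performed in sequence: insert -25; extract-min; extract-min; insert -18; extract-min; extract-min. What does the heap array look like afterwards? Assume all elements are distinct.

insert -25:
  append -25 at index 8 → [-16, -11, -6, 2, -10, 16, 6, 20, -25]
  -25 < parent 2 at index 3, swap → [-16, -11, -6, -25, -10, 16, 6, 20, 2]
  -25 < parent -11 at index 1, swap → [-16, -25, -6, -11, -10, 16, 6, 20, 2]
  -25 < parent -16 at index 0, swap → [-25, -16, -6, -11, -10, 16, 6, 20, 2]
extract-min → returns -25:
  remove root -25; move last element 2 to root → [2, -16, -6, -11, -10, 16, 6, 20]
  2 vs smaller child -16 at index 1, swap → [-16, 2, -6, -11, -10, 16, 6, 20]
  2 vs smaller child -11 at index 3, swap → [-16, -11, -6, 2, -10, 16, 6, 20]
extract-min → returns -16:
  remove root -16; move last element 20 to root → [20, -11, -6, 2, -10, 16, 6]
  20 vs smaller child -11 at index 1, swap → [-11, 20, -6, 2, -10, 16, 6]
  20 vs smaller child -10 at index 4, swap → [-11, -10, -6, 2, 20, 16, 6]
insert -18:
  append -18 at index 7 → [-11, -10, -6, 2, 20, 16, 6, -18]
  -18 < parent 2 at index 3, swap → [-11, -10, -6, -18, 20, 16, 6, 2]
  -18 < parent -10 at index 1, swap → [-11, -18, -6, -10, 20, 16, 6, 2]
  -18 < parent -11 at index 0, swap → [-18, -11, -6, -10, 20, 16, 6, 2]
extract-min → returns -18:
  remove root -18; move last element 2 to root → [2, -11, -6, -10, 20, 16, 6]
  2 vs smaller child -11 at index 1, swap → [-11, 2, -6, -10, 20, 16, 6]
  2 vs smaller child -10 at index 3, swap → [-11, -10, -6, 2, 20, 16, 6]
extract-min → returns -11:
  remove root -11; move last element 6 to root → [6, -10, -6, 2, 20, 16]
  6 vs smaller child -10 at index 1, swap → [-10, 6, -6, 2, 20, 16]
  6 vs smaller child 2 at index 3, swap → [-10, 2, -6, 6, 20, 16]

[-10, 2, -6, 6, 20, 16]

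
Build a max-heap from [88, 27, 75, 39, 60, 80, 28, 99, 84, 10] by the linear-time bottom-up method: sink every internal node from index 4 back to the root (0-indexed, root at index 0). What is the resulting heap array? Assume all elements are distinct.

sift down from index 4: already satisfies heap property
sift down from index 3:
  39 vs larger child 99 at index 7, swap → [88, 27, 75, 99, 60, 80, 28, 39, 84, 10]
sift down from index 2:
  75 vs larger child 80 at index 5, swap → [88, 27, 80, 99, 60, 75, 28, 39, 84, 10]
sift down from index 1:
  27 vs larger child 99 at index 3, swap → [88, 99, 80, 27, 60, 75, 28, 39, 84, 10]
  27 vs larger child 84 at index 8, swap → [88, 99, 80, 84, 60, 75, 28, 39, 27, 10]
sift down from index 0:
  88 vs larger child 99 at index 1, swap → [99, 88, 80, 84, 60, 75, 28, 39, 27, 10]

[99, 88, 80, 84, 60, 75, 28, 39, 27, 10]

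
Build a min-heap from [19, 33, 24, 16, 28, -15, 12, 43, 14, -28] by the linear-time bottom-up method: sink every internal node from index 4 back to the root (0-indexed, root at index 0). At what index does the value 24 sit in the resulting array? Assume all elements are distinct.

5

sift down from index 4:
  28 vs only child -28 at index 9, swap → [19, 33, 24, 16, -28, -15, 12, 43, 14, 28]
sift down from index 3:
  16 vs smaller child 14 at index 8, swap → [19, 33, 24, 14, -28, -15, 12, 43, 16, 28]
sift down from index 2:
  24 vs smaller child -15 at index 5, swap → [19, 33, -15, 14, -28, 24, 12, 43, 16, 28]
sift down from index 1:
  33 vs smaller child -28 at index 4, swap → [19, -28, -15, 14, 33, 24, 12, 43, 16, 28]
  33 vs only child 28 at index 9, swap → [19, -28, -15, 14, 28, 24, 12, 43, 16, 33]
sift down from index 0:
  19 vs smaller child -28 at index 1, swap → [-28, 19, -15, 14, 28, 24, 12, 43, 16, 33]
  19 vs smaller child 14 at index 3, swap → [-28, 14, -15, 19, 28, 24, 12, 43, 16, 33]
  19 vs smaller child 16 at index 8, swap → [-28, 14, -15, 16, 28, 24, 12, 43, 19, 33]
resulting array: [-28, 14, -15, 16, 28, 24, 12, 43, 19, 33]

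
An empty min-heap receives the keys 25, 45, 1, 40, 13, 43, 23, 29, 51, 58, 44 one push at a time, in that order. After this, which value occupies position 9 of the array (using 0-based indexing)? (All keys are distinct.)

58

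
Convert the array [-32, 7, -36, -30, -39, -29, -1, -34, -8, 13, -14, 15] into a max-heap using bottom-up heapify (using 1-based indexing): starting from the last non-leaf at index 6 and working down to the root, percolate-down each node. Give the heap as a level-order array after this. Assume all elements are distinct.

sift down from index 6:
  -29 vs only child 15 at index 12, swap → [-32, 7, -36, -30, -39, 15, -1, -34, -8, 13, -14, -29]
sift down from index 5:
  -39 vs larger child 13 at index 10, swap → [-32, 7, -36, -30, 13, 15, -1, -34, -8, -39, -14, -29]
sift down from index 4:
  -30 vs larger child -8 at index 9, swap → [-32, 7, -36, -8, 13, 15, -1, -34, -30, -39, -14, -29]
sift down from index 3:
  -36 vs larger child 15 at index 6, swap → [-32, 7, 15, -8, 13, -36, -1, -34, -30, -39, -14, -29]
  -36 vs only child -29 at index 12, swap → [-32, 7, 15, -8, 13, -29, -1, -34, -30, -39, -14, -36]
sift down from index 2:
  7 vs larger child 13 at index 5, swap → [-32, 13, 15, -8, 7, -29, -1, -34, -30, -39, -14, -36]
sift down from index 1:
  -32 vs larger child 15 at index 3, swap → [15, 13, -32, -8, 7, -29, -1, -34, -30, -39, -14, -36]
  -32 vs larger child -1 at index 7, swap → [15, 13, -1, -8, 7, -29, -32, -34, -30, -39, -14, -36]

[15, 13, -1, -8, 7, -29, -32, -34, -30, -39, -14, -36]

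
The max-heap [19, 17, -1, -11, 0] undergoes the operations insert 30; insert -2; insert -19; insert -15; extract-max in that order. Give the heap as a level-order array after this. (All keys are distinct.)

[19, 17, -1, -11, 0, -15, -2, -19]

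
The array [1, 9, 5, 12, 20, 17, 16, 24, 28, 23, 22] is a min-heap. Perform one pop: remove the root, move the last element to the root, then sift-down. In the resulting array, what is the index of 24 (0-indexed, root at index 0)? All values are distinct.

remove root 1; move last element 22 to root → [22, 9, 5, 12, 20, 17, 16, 24, 28, 23]
22 vs smaller child 5 at index 2, swap → [5, 9, 22, 12, 20, 17, 16, 24, 28, 23]
22 vs smaller child 16 at index 6, swap → [5, 9, 16, 12, 20, 17, 22, 24, 28, 23]
resulting array: [5, 9, 16, 12, 20, 17, 22, 24, 28, 23]

7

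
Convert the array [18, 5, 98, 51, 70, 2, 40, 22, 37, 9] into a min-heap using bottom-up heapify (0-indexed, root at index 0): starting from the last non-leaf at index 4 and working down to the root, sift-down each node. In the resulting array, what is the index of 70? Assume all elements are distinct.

9

sift down from index 4:
  70 vs only child 9 at index 9, swap → [18, 5, 98, 51, 9, 2, 40, 22, 37, 70]
sift down from index 3:
  51 vs smaller child 22 at index 7, swap → [18, 5, 98, 22, 9, 2, 40, 51, 37, 70]
sift down from index 2:
  98 vs smaller child 2 at index 5, swap → [18, 5, 2, 22, 9, 98, 40, 51, 37, 70]
sift down from index 1: already satisfies heap property
sift down from index 0:
  18 vs smaller child 2 at index 2, swap → [2, 5, 18, 22, 9, 98, 40, 51, 37, 70]
resulting array: [2, 5, 18, 22, 9, 98, 40, 51, 37, 70]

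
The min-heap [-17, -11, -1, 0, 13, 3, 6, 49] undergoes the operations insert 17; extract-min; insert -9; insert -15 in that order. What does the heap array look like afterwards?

[-15, -11, -1, 0, -9, 3, 6, 49, 17, 13]

insert 17:
  append 17 at index 8 → [-17, -11, -1, 0, 13, 3, 6, 49, 17] (no swap needed)
extract-min → returns -17:
  remove root -17; move last element 17 to root → [17, -11, -1, 0, 13, 3, 6, 49]
  17 vs smaller child -11 at index 1, swap → [-11, 17, -1, 0, 13, 3, 6, 49]
  17 vs smaller child 0 at index 3, swap → [-11, 0, -1, 17, 13, 3, 6, 49]
insert -9:
  append -9 at index 8 → [-11, 0, -1, 17, 13, 3, 6, 49, -9]
  -9 < parent 17 at index 3, swap → [-11, 0, -1, -9, 13, 3, 6, 49, 17]
  -9 < parent 0 at index 1, swap → [-11, -9, -1, 0, 13, 3, 6, 49, 17]
insert -15:
  append -15 at index 9 → [-11, -9, -1, 0, 13, 3, 6, 49, 17, -15]
  -15 < parent 13 at index 4, swap → [-11, -9, -1, 0, -15, 3, 6, 49, 17, 13]
  -15 < parent -9 at index 1, swap → [-11, -15, -1, 0, -9, 3, 6, 49, 17, 13]
  -15 < parent -11 at index 0, swap → [-15, -11, -1, 0, -9, 3, 6, 49, 17, 13]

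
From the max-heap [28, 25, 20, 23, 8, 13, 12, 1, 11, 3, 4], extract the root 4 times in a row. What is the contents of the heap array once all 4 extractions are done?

extract-max #1 returns 28:
  remove root 28; move last element 4 to root → [4, 25, 20, 23, 8, 13, 12, 1, 11, 3]
  4 vs larger child 25 at index 1, swap → [25, 4, 20, 23, 8, 13, 12, 1, 11, 3]
  4 vs larger child 23 at index 3, swap → [25, 23, 20, 4, 8, 13, 12, 1, 11, 3]
  4 vs larger child 11 at index 8, swap → [25, 23, 20, 11, 8, 13, 12, 1, 4, 3]
extract-max #2 returns 25:
  remove root 25; move last element 3 to root → [3, 23, 20, 11, 8, 13, 12, 1, 4]
  3 vs larger child 23 at index 1, swap → [23, 3, 20, 11, 8, 13, 12, 1, 4]
  3 vs larger child 11 at index 3, swap → [23, 11, 20, 3, 8, 13, 12, 1, 4]
  3 vs larger child 4 at index 8, swap → [23, 11, 20, 4, 8, 13, 12, 1, 3]
extract-max #3 returns 23:
  remove root 23; move last element 3 to root → [3, 11, 20, 4, 8, 13, 12, 1]
  3 vs larger child 20 at index 2, swap → [20, 11, 3, 4, 8, 13, 12, 1]
  3 vs larger child 13 at index 5, swap → [20, 11, 13, 4, 8, 3, 12, 1]
extract-max #4 returns 20:
  remove root 20; move last element 1 to root → [1, 11, 13, 4, 8, 3, 12]
  1 vs larger child 13 at index 2, swap → [13, 11, 1, 4, 8, 3, 12]
  1 vs larger child 12 at index 6, swap → [13, 11, 12, 4, 8, 3, 1]

[13, 11, 12, 4, 8, 3, 1]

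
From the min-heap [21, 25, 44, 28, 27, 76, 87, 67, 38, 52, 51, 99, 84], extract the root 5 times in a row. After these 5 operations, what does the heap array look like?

extract-min #1 returns 21:
  remove root 21; move last element 84 to root → [84, 25, 44, 28, 27, 76, 87, 67, 38, 52, 51, 99]
  84 vs smaller child 25 at index 1, swap → [25, 84, 44, 28, 27, 76, 87, 67, 38, 52, 51, 99]
  84 vs smaller child 27 at index 4, swap → [25, 27, 44, 28, 84, 76, 87, 67, 38, 52, 51, 99]
  84 vs smaller child 51 at index 10, swap → [25, 27, 44, 28, 51, 76, 87, 67, 38, 52, 84, 99]
extract-min #2 returns 25:
  remove root 25; move last element 99 to root → [99, 27, 44, 28, 51, 76, 87, 67, 38, 52, 84]
  99 vs smaller child 27 at index 1, swap → [27, 99, 44, 28, 51, 76, 87, 67, 38, 52, 84]
  99 vs smaller child 28 at index 3, swap → [27, 28, 44, 99, 51, 76, 87, 67, 38, 52, 84]
  99 vs smaller child 38 at index 8, swap → [27, 28, 44, 38, 51, 76, 87, 67, 99, 52, 84]
extract-min #3 returns 27:
  remove root 27; move last element 84 to root → [84, 28, 44, 38, 51, 76, 87, 67, 99, 52]
  84 vs smaller child 28 at index 1, swap → [28, 84, 44, 38, 51, 76, 87, 67, 99, 52]
  84 vs smaller child 38 at index 3, swap → [28, 38, 44, 84, 51, 76, 87, 67, 99, 52]
  84 vs smaller child 67 at index 7, swap → [28, 38, 44, 67, 51, 76, 87, 84, 99, 52]
extract-min #4 returns 28:
  remove root 28; move last element 52 to root → [52, 38, 44, 67, 51, 76, 87, 84, 99]
  52 vs smaller child 38 at index 1, swap → [38, 52, 44, 67, 51, 76, 87, 84, 99]
  52 vs smaller child 51 at index 4, swap → [38, 51, 44, 67, 52, 76, 87, 84, 99]
extract-min #5 returns 38:
  remove root 38; move last element 99 to root → [99, 51, 44, 67, 52, 76, 87, 84]
  99 vs smaller child 44 at index 2, swap → [44, 51, 99, 67, 52, 76, 87, 84]
  99 vs smaller child 76 at index 5, swap → [44, 51, 76, 67, 52, 99, 87, 84]

[44, 51, 76, 67, 52, 99, 87, 84]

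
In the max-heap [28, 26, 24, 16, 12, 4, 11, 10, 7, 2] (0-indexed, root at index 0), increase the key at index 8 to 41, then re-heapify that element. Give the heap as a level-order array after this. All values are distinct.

[41, 28, 24, 26, 12, 4, 11, 10, 16, 2]

set index 8 from 7 to 41 → [28, 26, 24, 16, 12, 4, 11, 10, 41, 2]
41 > parent 16 at index 3, swap → [28, 26, 24, 41, 12, 4, 11, 10, 16, 2]
41 > parent 26 at index 1, swap → [28, 41, 24, 26, 12, 4, 11, 10, 16, 2]
41 > parent 28 at index 0, swap → [41, 28, 24, 26, 12, 4, 11, 10, 16, 2]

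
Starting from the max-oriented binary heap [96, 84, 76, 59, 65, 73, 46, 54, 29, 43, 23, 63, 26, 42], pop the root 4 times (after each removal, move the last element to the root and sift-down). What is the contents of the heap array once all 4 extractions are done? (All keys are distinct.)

[65, 59, 63, 54, 43, 26, 46, 23, 29, 42]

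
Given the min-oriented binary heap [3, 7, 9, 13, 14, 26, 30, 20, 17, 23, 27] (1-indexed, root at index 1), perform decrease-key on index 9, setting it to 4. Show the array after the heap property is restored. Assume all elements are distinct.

set index 9 from 17 to 4 → [3, 7, 9, 13, 14, 26, 30, 20, 4, 23, 27]
4 < parent 13 at index 4, swap → [3, 7, 9, 4, 14, 26, 30, 20, 13, 23, 27]
4 < parent 7 at index 2, swap → [3, 4, 9, 7, 14, 26, 30, 20, 13, 23, 27]

[3, 4, 9, 7, 14, 26, 30, 20, 13, 23, 27]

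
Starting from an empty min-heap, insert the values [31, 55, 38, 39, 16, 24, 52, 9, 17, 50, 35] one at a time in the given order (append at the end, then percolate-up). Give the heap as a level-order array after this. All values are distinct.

[9, 16, 24, 17, 35, 38, 52, 55, 31, 50, 39]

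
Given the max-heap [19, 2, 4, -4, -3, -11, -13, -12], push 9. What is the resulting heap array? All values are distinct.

[19, 9, 4, 2, -3, -11, -13, -12, -4]

append 9 at index 8 → [19, 2, 4, -4, -3, -11, -13, -12, 9]
9 > parent -4 at index 3, swap → [19, 2, 4, 9, -3, -11, -13, -12, -4]
9 > parent 2 at index 1, swap → [19, 9, 4, 2, -3, -11, -13, -12, -4]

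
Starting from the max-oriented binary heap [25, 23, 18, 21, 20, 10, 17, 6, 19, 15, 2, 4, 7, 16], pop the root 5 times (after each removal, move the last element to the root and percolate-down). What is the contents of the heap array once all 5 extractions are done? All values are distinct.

[18, 16, 17, 6, 15, 10, 7, 2, 4]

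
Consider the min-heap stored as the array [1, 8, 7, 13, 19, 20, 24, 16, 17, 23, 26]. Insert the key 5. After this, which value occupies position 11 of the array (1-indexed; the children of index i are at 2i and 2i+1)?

26

append 5 at index 12 → [1, 8, 7, 13, 19, 20, 24, 16, 17, 23, 26, 5]
5 < parent 20 at index 6, swap → [1, 8, 7, 13, 19, 5, 24, 16, 17, 23, 26, 20]
5 < parent 7 at index 3, swap → [1, 8, 5, 13, 19, 7, 24, 16, 17, 23, 26, 20]
resulting array: [1, 8, 5, 13, 19, 7, 24, 16, 17, 23, 26, 20]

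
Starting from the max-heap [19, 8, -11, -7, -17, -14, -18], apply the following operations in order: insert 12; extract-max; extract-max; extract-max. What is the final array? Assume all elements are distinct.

insert 12:
  append 12 at index 7 → [19, 8, -11, -7, -17, -14, -18, 12]
  12 > parent -7 at index 3, swap → [19, 8, -11, 12, -17, -14, -18, -7]
  12 > parent 8 at index 1, swap → [19, 12, -11, 8, -17, -14, -18, -7]
extract-max → returns 19:
  remove root 19; move last element -7 to root → [-7, 12, -11, 8, -17, -14, -18]
  -7 vs larger child 12 at index 1, swap → [12, -7, -11, 8, -17, -14, -18]
  -7 vs larger child 8 at index 3, swap → [12, 8, -11, -7, -17, -14, -18]
extract-max → returns 12:
  remove root 12; move last element -18 to root → [-18, 8, -11, -7, -17, -14]
  -18 vs larger child 8 at index 1, swap → [8, -18, -11, -7, -17, -14]
  -18 vs larger child -7 at index 3, swap → [8, -7, -11, -18, -17, -14]
extract-max → returns 8:
  remove root 8; move last element -14 to root → [-14, -7, -11, -18, -17]
  -14 vs larger child -7 at index 1, swap → [-7, -14, -11, -18, -17]

[-7, -14, -11, -18, -17]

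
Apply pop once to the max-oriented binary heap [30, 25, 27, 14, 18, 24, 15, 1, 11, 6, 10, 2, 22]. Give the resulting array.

remove root 30; move last element 22 to root → [22, 25, 27, 14, 18, 24, 15, 1, 11, 6, 10, 2]
22 vs larger child 27 at index 2, swap → [27, 25, 22, 14, 18, 24, 15, 1, 11, 6, 10, 2]
22 vs larger child 24 at index 5, swap → [27, 25, 24, 14, 18, 22, 15, 1, 11, 6, 10, 2]

[27, 25, 24, 14, 18, 22, 15, 1, 11, 6, 10, 2]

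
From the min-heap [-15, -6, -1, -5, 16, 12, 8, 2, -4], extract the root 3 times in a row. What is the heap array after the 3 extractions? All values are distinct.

extract-min #1 returns -15:
  remove root -15; move last element -4 to root → [-4, -6, -1, -5, 16, 12, 8, 2]
  -4 vs smaller child -6 at index 1, swap → [-6, -4, -1, -5, 16, 12, 8, 2]
  -4 vs smaller child -5 at index 3, swap → [-6, -5, -1, -4, 16, 12, 8, 2]
extract-min #2 returns -6:
  remove root -6; move last element 2 to root → [2, -5, -1, -4, 16, 12, 8]
  2 vs smaller child -5 at index 1, swap → [-5, 2, -1, -4, 16, 12, 8]
  2 vs smaller child -4 at index 3, swap → [-5, -4, -1, 2, 16, 12, 8]
extract-min #3 returns -5:
  remove root -5; move last element 8 to root → [8, -4, -1, 2, 16, 12]
  8 vs smaller child -4 at index 1, swap → [-4, 8, -1, 2, 16, 12]
  8 vs smaller child 2 at index 3, swap → [-4, 2, -1, 8, 16, 12]

[-4, 2, -1, 8, 16, 12]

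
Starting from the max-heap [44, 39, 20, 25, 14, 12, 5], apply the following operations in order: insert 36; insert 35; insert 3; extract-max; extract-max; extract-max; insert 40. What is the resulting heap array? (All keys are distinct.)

[40, 35, 20, 25, 14, 12, 5, 3]

insert 36:
  append 36 at index 7 → [44, 39, 20, 25, 14, 12, 5, 36]
  36 > parent 25 at index 3, swap → [44, 39, 20, 36, 14, 12, 5, 25]
insert 35:
  append 35 at index 8 → [44, 39, 20, 36, 14, 12, 5, 25, 35] (no swap needed)
insert 3:
  append 3 at index 9 → [44, 39, 20, 36, 14, 12, 5, 25, 35, 3] (no swap needed)
extract-max → returns 44:
  remove root 44; move last element 3 to root → [3, 39, 20, 36, 14, 12, 5, 25, 35]
  3 vs larger child 39 at index 1, swap → [39, 3, 20, 36, 14, 12, 5, 25, 35]
  3 vs larger child 36 at index 3, swap → [39, 36, 20, 3, 14, 12, 5, 25, 35]
  3 vs larger child 35 at index 8, swap → [39, 36, 20, 35, 14, 12, 5, 25, 3]
extract-max → returns 39:
  remove root 39; move last element 3 to root → [3, 36, 20, 35, 14, 12, 5, 25]
  3 vs larger child 36 at index 1, swap → [36, 3, 20, 35, 14, 12, 5, 25]
  3 vs larger child 35 at index 3, swap → [36, 35, 20, 3, 14, 12, 5, 25]
  3 vs only child 25 at index 7, swap → [36, 35, 20, 25, 14, 12, 5, 3]
extract-max → returns 36:
  remove root 36; move last element 3 to root → [3, 35, 20, 25, 14, 12, 5]
  3 vs larger child 35 at index 1, swap → [35, 3, 20, 25, 14, 12, 5]
  3 vs larger child 25 at index 3, swap → [35, 25, 20, 3, 14, 12, 5]
insert 40:
  append 40 at index 7 → [35, 25, 20, 3, 14, 12, 5, 40]
  40 > parent 3 at index 3, swap → [35, 25, 20, 40, 14, 12, 5, 3]
  40 > parent 25 at index 1, swap → [35, 40, 20, 25, 14, 12, 5, 3]
  40 > parent 35 at index 0, swap → [40, 35, 20, 25, 14, 12, 5, 3]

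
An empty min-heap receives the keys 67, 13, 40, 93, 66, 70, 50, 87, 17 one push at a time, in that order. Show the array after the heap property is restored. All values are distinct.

Insert 67:
  append 67 at index 0 → [67] (no swap needed)
Insert 13:
  append 13 at index 1 → [67, 13]
  13 < parent 67 at index 0, swap → [13, 67]
Insert 40:
  append 40 at index 2 → [13, 67, 40] (no swap needed)
Insert 93:
  append 93 at index 3 → [13, 67, 40, 93] (no swap needed)
Insert 66:
  append 66 at index 4 → [13, 67, 40, 93, 66]
  66 < parent 67 at index 1, swap → [13, 66, 40, 93, 67]
Insert 70:
  append 70 at index 5 → [13, 66, 40, 93, 67, 70] (no swap needed)
Insert 50:
  append 50 at index 6 → [13, 66, 40, 93, 67, 70, 50] (no swap needed)
Insert 87:
  append 87 at index 7 → [13, 66, 40, 93, 67, 70, 50, 87]
  87 < parent 93 at index 3, swap → [13, 66, 40, 87, 67, 70, 50, 93]
Insert 17:
  append 17 at index 8 → [13, 66, 40, 87, 67, 70, 50, 93, 17]
  17 < parent 87 at index 3, swap → [13, 66, 40, 17, 67, 70, 50, 93, 87]
  17 < parent 66 at index 1, swap → [13, 17, 40, 66, 67, 70, 50, 93, 87]

[13, 17, 40, 66, 67, 70, 50, 93, 87]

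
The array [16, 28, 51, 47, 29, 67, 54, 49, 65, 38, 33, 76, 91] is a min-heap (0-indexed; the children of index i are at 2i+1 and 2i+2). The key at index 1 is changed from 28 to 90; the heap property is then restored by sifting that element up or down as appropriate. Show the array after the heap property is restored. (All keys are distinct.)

[16, 29, 51, 47, 33, 67, 54, 49, 65, 38, 90, 76, 91]

set index 1 from 28 to 90 → [16, 90, 51, 47, 29, 67, 54, 49, 65, 38, 33, 76, 91]
90 vs smaller child 29 at index 4, swap → [16, 29, 51, 47, 90, 67, 54, 49, 65, 38, 33, 76, 91]
90 vs smaller child 33 at index 10, swap → [16, 29, 51, 47, 33, 67, 54, 49, 65, 38, 90, 76, 91]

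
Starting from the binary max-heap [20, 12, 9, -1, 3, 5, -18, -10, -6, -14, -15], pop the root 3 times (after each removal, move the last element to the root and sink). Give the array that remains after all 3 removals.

extract-max #1 returns 20:
  remove root 20; move last element -15 to root → [-15, 12, 9, -1, 3, 5, -18, -10, -6, -14]
  -15 vs larger child 12 at index 1, swap → [12, -15, 9, -1, 3, 5, -18, -10, -6, -14]
  -15 vs larger child 3 at index 4, swap → [12, 3, 9, -1, -15, 5, -18, -10, -6, -14]
  -15 vs only child -14 at index 9, swap → [12, 3, 9, -1, -14, 5, -18, -10, -6, -15]
extract-max #2 returns 12:
  remove root 12; move last element -15 to root → [-15, 3, 9, -1, -14, 5, -18, -10, -6]
  -15 vs larger child 9 at index 2, swap → [9, 3, -15, -1, -14, 5, -18, -10, -6]
  -15 vs larger child 5 at index 5, swap → [9, 3, 5, -1, -14, -15, -18, -10, -6]
extract-max #3 returns 9:
  remove root 9; move last element -6 to root → [-6, 3, 5, -1, -14, -15, -18, -10]
  -6 vs larger child 5 at index 2, swap → [5, 3, -6, -1, -14, -15, -18, -10]

[5, 3, -6, -1, -14, -15, -18, -10]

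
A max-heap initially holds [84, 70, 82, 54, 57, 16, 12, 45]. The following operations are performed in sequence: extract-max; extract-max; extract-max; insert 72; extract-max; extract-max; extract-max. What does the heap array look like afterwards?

[45, 16, 12]

extract-max → returns 84:
  remove root 84; move last element 45 to root → [45, 70, 82, 54, 57, 16, 12]
  45 vs larger child 82 at index 2, swap → [82, 70, 45, 54, 57, 16, 12]
extract-max → returns 82:
  remove root 82; move last element 12 to root → [12, 70, 45, 54, 57, 16]
  12 vs larger child 70 at index 1, swap → [70, 12, 45, 54, 57, 16]
  12 vs larger child 57 at index 4, swap → [70, 57, 45, 54, 12, 16]
extract-max → returns 70:
  remove root 70; move last element 16 to root → [16, 57, 45, 54, 12]
  16 vs larger child 57 at index 1, swap → [57, 16, 45, 54, 12]
  16 vs larger child 54 at index 3, swap → [57, 54, 45, 16, 12]
insert 72:
  append 72 at index 5 → [57, 54, 45, 16, 12, 72]
  72 > parent 45 at index 2, swap → [57, 54, 72, 16, 12, 45]
  72 > parent 57 at index 0, swap → [72, 54, 57, 16, 12, 45]
extract-max → returns 72:
  remove root 72; move last element 45 to root → [45, 54, 57, 16, 12]
  45 vs larger child 57 at index 2, swap → [57, 54, 45, 16, 12]
extract-max → returns 57:
  remove root 57; move last element 12 to root → [12, 54, 45, 16]
  12 vs larger child 54 at index 1, swap → [54, 12, 45, 16]
  12 vs only child 16 at index 3, swap → [54, 16, 45, 12]
extract-max → returns 54:
  remove root 54; move last element 12 to root → [12, 16, 45]
  12 vs larger child 45 at index 2, swap → [45, 16, 12]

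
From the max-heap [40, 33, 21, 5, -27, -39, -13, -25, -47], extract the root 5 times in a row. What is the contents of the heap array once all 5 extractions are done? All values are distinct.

[-25, -27, -39, -47]

extract-max #1 returns 40:
  remove root 40; move last element -47 to root → [-47, 33, 21, 5, -27, -39, -13, -25]
  -47 vs larger child 33 at index 1, swap → [33, -47, 21, 5, -27, -39, -13, -25]
  -47 vs larger child 5 at index 3, swap → [33, 5, 21, -47, -27, -39, -13, -25]
  -47 vs only child -25 at index 7, swap → [33, 5, 21, -25, -27, -39, -13, -47]
extract-max #2 returns 33:
  remove root 33; move last element -47 to root → [-47, 5, 21, -25, -27, -39, -13]
  -47 vs larger child 21 at index 2, swap → [21, 5, -47, -25, -27, -39, -13]
  -47 vs larger child -13 at index 6, swap → [21, 5, -13, -25, -27, -39, -47]
extract-max #3 returns 21:
  remove root 21; move last element -47 to root → [-47, 5, -13, -25, -27, -39]
  -47 vs larger child 5 at index 1, swap → [5, -47, -13, -25, -27, -39]
  -47 vs larger child -25 at index 3, swap → [5, -25, -13, -47, -27, -39]
extract-max #4 returns 5:
  remove root 5; move last element -39 to root → [-39, -25, -13, -47, -27]
  -39 vs larger child -13 at index 2, swap → [-13, -25, -39, -47, -27]
extract-max #5 returns -13:
  remove root -13; move last element -27 to root → [-27, -25, -39, -47]
  -27 vs larger child -25 at index 1, swap → [-25, -27, -39, -47]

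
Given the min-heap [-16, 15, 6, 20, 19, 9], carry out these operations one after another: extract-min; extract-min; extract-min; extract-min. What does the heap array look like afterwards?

[19, 20]

extract-min → returns -16:
  remove root -16; move last element 9 to root → [9, 15, 6, 20, 19]
  9 vs smaller child 6 at index 2, swap → [6, 15, 9, 20, 19]
extract-min → returns 6:
  remove root 6; move last element 19 to root → [19, 15, 9, 20]
  19 vs smaller child 9 at index 2, swap → [9, 15, 19, 20]
extract-min → returns 9:
  remove root 9; move last element 20 to root → [20, 15, 19]
  20 vs smaller child 15 at index 1, swap → [15, 20, 19]
extract-min → returns 15:
  remove root 15; move last element 19 to root → [19, 20] (no swap needed)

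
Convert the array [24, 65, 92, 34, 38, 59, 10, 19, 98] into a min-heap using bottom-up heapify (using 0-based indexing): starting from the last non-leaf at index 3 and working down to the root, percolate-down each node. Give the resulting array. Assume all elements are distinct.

sift down from index 3:
  34 vs smaller child 19 at index 7, swap → [24, 65, 92, 19, 38, 59, 10, 34, 98]
sift down from index 2:
  92 vs smaller child 10 at index 6, swap → [24, 65, 10, 19, 38, 59, 92, 34, 98]
sift down from index 1:
  65 vs smaller child 19 at index 3, swap → [24, 19, 10, 65, 38, 59, 92, 34, 98]
  65 vs smaller child 34 at index 7, swap → [24, 19, 10, 34, 38, 59, 92, 65, 98]
sift down from index 0:
  24 vs smaller child 10 at index 2, swap → [10, 19, 24, 34, 38, 59, 92, 65, 98]

[10, 19, 24, 34, 38, 59, 92, 65, 98]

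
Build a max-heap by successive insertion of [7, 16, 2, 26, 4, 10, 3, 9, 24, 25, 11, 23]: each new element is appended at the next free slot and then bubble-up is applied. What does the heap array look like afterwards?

[26, 25, 23, 16, 24, 10, 3, 7, 9, 4, 11, 2]

Insert 7:
  append 7 at index 0 → [7] (no swap needed)
Insert 16:
  append 16 at index 1 → [7, 16]
  16 > parent 7 at index 0, swap → [16, 7]
Insert 2:
  append 2 at index 2 → [16, 7, 2] (no swap needed)
Insert 26:
  append 26 at index 3 → [16, 7, 2, 26]
  26 > parent 7 at index 1, swap → [16, 26, 2, 7]
  26 > parent 16 at index 0, swap → [26, 16, 2, 7]
Insert 4:
  append 4 at index 4 → [26, 16, 2, 7, 4] (no swap needed)
Insert 10:
  append 10 at index 5 → [26, 16, 2, 7, 4, 10]
  10 > parent 2 at index 2, swap → [26, 16, 10, 7, 4, 2]
Insert 3:
  append 3 at index 6 → [26, 16, 10, 7, 4, 2, 3] (no swap needed)
Insert 9:
  append 9 at index 7 → [26, 16, 10, 7, 4, 2, 3, 9]
  9 > parent 7 at index 3, swap → [26, 16, 10, 9, 4, 2, 3, 7]
Insert 24:
  append 24 at index 8 → [26, 16, 10, 9, 4, 2, 3, 7, 24]
  24 > parent 9 at index 3, swap → [26, 16, 10, 24, 4, 2, 3, 7, 9]
  24 > parent 16 at index 1, swap → [26, 24, 10, 16, 4, 2, 3, 7, 9]
Insert 25:
  append 25 at index 9 → [26, 24, 10, 16, 4, 2, 3, 7, 9, 25]
  25 > parent 4 at index 4, swap → [26, 24, 10, 16, 25, 2, 3, 7, 9, 4]
  25 > parent 24 at index 1, swap → [26, 25, 10, 16, 24, 2, 3, 7, 9, 4]
Insert 11:
  append 11 at index 10 → [26, 25, 10, 16, 24, 2, 3, 7, 9, 4, 11] (no swap needed)
Insert 23:
  append 23 at index 11 → [26, 25, 10, 16, 24, 2, 3, 7, 9, 4, 11, 23]
  23 > parent 2 at index 5, swap → [26, 25, 10, 16, 24, 23, 3, 7, 9, 4, 11, 2]
  23 > parent 10 at index 2, swap → [26, 25, 23, 16, 24, 10, 3, 7, 9, 4, 11, 2]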